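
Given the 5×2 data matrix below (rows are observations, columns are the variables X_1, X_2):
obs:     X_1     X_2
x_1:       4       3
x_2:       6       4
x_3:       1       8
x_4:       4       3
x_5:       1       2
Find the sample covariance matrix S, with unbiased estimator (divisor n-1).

Step 1 — column means:
  mean(X_1) = (4 + 6 + 1 + 4 + 1) / 5 = 16/5 = 3.2
  mean(X_2) = (3 + 4 + 8 + 3 + 2) / 5 = 20/5 = 4

Step 2 — sample covariance S[i,j] = (1/(n-1)) · Σ_k (x_{k,i} - mean_i) · (x_{k,j} - mean_j), with n-1 = 4.
  S[X_1,X_1] = ((0.8)·(0.8) + (2.8)·(2.8) + (-2.2)·(-2.2) + (0.8)·(0.8) + (-2.2)·(-2.2)) / 4 = 18.8/4 = 4.7
  S[X_1,X_2] = ((0.8)·(-1) + (2.8)·(0) + (-2.2)·(4) + (0.8)·(-1) + (-2.2)·(-2)) / 4 = -6/4 = -1.5
  S[X_2,X_2] = ((-1)·(-1) + (0)·(0) + (4)·(4) + (-1)·(-1) + (-2)·(-2)) / 4 = 22/4 = 5.5

S is symmetric (S[j,i] = S[i,j]). Assembling:

S = [[4.7, -1.5],
 [-1.5, 5.5]]


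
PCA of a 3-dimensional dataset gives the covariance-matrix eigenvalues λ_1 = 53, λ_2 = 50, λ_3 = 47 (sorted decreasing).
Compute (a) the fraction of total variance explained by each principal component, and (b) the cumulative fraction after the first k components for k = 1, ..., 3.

Step 1 — total variance = trace(Sigma) = Σ λ_i = 53 + 50 + 47 = 150.

Step 2 — fraction explained by component i = λ_i / Σ λ:
  PC1: 53/150 = 0.3533
  PC2: 50/150 = 0.3333
  PC3: 47/150 = 0.3133

Step 3 — cumulative fraction after k components = (λ_1 + ... + λ_k) / Σ λ:
  k = 1: 53/150 = 0.3533
  k = 2: (53 + 50)/150 = 103/150 = 0.6867
  k = 3: (53 + 50 + 47)/150 = 150/150 = 1

Summary (fraction, with percent):

explained: PC1 0.3533 (35.33%), PC2 0.3333 (33.33%), PC3 0.3133 (31.33%);  cumulative: 0.3533, 0.6867, 1


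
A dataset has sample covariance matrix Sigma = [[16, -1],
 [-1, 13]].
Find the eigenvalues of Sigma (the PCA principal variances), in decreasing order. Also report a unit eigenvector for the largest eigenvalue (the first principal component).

Step 1 — characteristic polynomial of 2×2 Sigma:
  det(Sigma - λI) = λ² - trace · λ + det = 0.
  trace = 16 + 13 = 29, det = 16·13 - (-1)² = 207.
Step 2 — discriminant:
  Δ = trace² - 4·det = 841 - 828 = 13.
Step 3 — eigenvalues:
  λ = (trace ± √Δ)/2 = (29 ± 3.6056)/2,
  λ_1 = 16.3028,  λ_2 = 12.6972.

Step 4 — unit eigenvector for λ_1: solve (Sigma - λ_1 I)v = 0. First row:
  (16 - 16.3028)·v_x + (-1)·v_y = 0, i.e. (-0.3028)·v_x + (-1)·v_y = 0,
  so v ∝ (b, λ_1 - a) = (-1, 0.3028); multiply by -1 so the first entry is positive: u = (1, -0.3028).
  ||u|| = √((1)² + (-0.3028)²) = √(1.0917) ≈ 1.0448,
  v_1 = u/||u|| ≈ (0.9571, -0.2898) (||v_1|| = 1).

λ_1 = 16.3028,  λ_2 = 12.6972;  v_1 ≈ (0.9571, -0.2898)


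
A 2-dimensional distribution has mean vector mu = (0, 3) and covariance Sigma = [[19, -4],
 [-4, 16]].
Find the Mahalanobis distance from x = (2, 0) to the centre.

Step 1 — centre the observation: (x - mu) = (2, -3).

Step 2 — invert Sigma. det(Sigma) = 19·16 - (-4)² = 288.
  Sigma^{-1} = (1/det) · [[d, -b], [-b, a]] = [[0.0556, 0.0139],
 [0.0139, 0.066]].

Step 3 — form the quadratic (x - mu)^T · Sigma^{-1} · (x - mu):
  Sigma^{-1} · (x - mu) = (0.0694, -0.1701).
  (x - mu)^T · [Sigma^{-1} · (x - mu)] = (2)·(0.0694) + (-3)·(-0.1701) = 0.6493.

Step 4 — take square root: d = √(0.6493) ≈ 0.8058.

d(x, mu) = √(0.6493) ≈ 0.8058


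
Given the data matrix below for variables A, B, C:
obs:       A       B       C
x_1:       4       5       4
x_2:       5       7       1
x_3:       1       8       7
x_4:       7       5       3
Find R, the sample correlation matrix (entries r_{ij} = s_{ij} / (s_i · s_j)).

Step 1 — column means:
  mean(A) = (4 + 5 + 1 + 7) / 4 = 17/4 = 4.25
  mean(B) = (5 + 7 + 8 + 5) / 4 = 25/4 = 6.25
  mean(C) = (4 + 1 + 7 + 3) / 4 = 15/4 = 3.75

Step 2 — sample variances and covariances s[i,j] = (1/(n-1)) · Σ_k (x_{k,i} - mean_i) · (x_{k,j} - mean_j), with n-1 = 3:
  s[A,A] = ((-0.25)·(-0.25) + (0.75)·(0.75) + (-3.25)·(-3.25) + (2.75)·(2.75)) / 3 = 18.75/3 = 6.25
  s[A,B] = ((-0.25)·(-1.25) + (0.75)·(0.75) + (-3.25)·(1.75) + (2.75)·(-1.25)) / 3 = -8.25/3 = -2.75
  s[A,C] = ((-0.25)·(0.25) + (0.75)·(-2.75) + (-3.25)·(3.25) + (2.75)·(-0.75)) / 3 = -14.75/3 = -4.9167
  s[B,B] = ((-1.25)·(-1.25) + (0.75)·(0.75) + (1.75)·(1.75) + (-1.25)·(-1.25)) / 3 = 6.75/3 = 2.25
  s[B,C] = ((-1.25)·(0.25) + (0.75)·(-2.75) + (1.75)·(3.25) + (-1.25)·(-0.75)) / 3 = 4.25/3 = 1.4167
  s[C,C] = ((0.25)·(0.25) + (-2.75)·(-2.75) + (3.25)·(3.25) + (-0.75)·(-0.75)) / 3 = 18.75/3 = 6.25
  Sample standard deviations s_i = √(s[i,i]):
  s(A) = √(6.25) = 2.5
  s(B) = √(2.25) = 1.5
  s(C) = √(6.25) = 2.5

Step 3 — r_{ij} = s_{ij} / (s_i · s_j):
  r[A,A] = 1 (diagonal).
  r[A,B] = -2.75 / (2.5 · 1.5) = -2.75 / 3.75 = -0.7333
  r[A,C] = -4.9167 / (2.5 · 2.5) = -4.9167 / 6.25 = -0.7867
  r[B,B] = 1 (diagonal).
  r[B,C] = 1.4167 / (1.5 · 2.5) = 1.4167 / 3.75 = 0.3778
  r[C,C] = 1 (diagonal).

R is symmetric with unit diagonal. Assembling:

R = [[1, -0.7333, -0.7867],
 [-0.7333, 1, 0.3778],
 [-0.7867, 0.3778, 1]]


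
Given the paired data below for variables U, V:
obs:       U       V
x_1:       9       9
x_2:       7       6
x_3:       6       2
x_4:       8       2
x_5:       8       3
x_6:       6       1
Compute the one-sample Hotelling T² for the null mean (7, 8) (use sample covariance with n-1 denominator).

Step 1 — sample mean vector:
  mean(U) = (9 + 7 + 6 + 8 + 8 + 6) / 6 = 44/6 = 7.3333
  mean(V) = (9 + 6 + 2 + 2 + 3 + 1) / 6 = 23/6 = 3.8333
  x̄ = (7.3333, 3.8333),  deviation x̄ - mu_0 = (7.3333, 3.8333) - (7, 8) = (0.3333, -4.1667).

Step 2 — sample covariance matrix, S[i,j] = (1/(n-1)) · Σ_k (x_{k,i} - mean_i) · (x_{k,j} - mean_j), divisor n-1 = 5:
  S[U,U] = ((1.6667)·(1.6667) + (-0.3333)·(-0.3333) + (-1.3333)·(-1.3333) + (0.6667)·(0.6667) + (0.6667)·(0.6667) + (-1.3333)·(-1.3333)) / 5 = 7.3333/5 = 1.4667
  S[U,V] = ((1.6667)·(5.1667) + (-0.3333)·(2.1667) + (-1.3333)·(-1.8333) + (0.6667)·(-1.8333) + (0.6667)·(-0.8333) + (-1.3333)·(-2.8333)) / 5 = 12.3333/5 = 2.4667
  S[V,V] = ((5.1667)·(5.1667) + (2.1667)·(2.1667) + (-1.8333)·(-1.8333) + (-1.8333)·(-1.8333) + (-0.8333)·(-0.8333) + (-2.8333)·(-2.8333)) / 5 = 46.8333/5 = 9.3667
  S = [[1.4667, 2.4667],
 [2.4667, 9.3667]].

Step 3 — invert S. det(S) = 1.4667·9.3667 - (2.4667)² = 7.6533.
  S^{-1} = (1/det) · [[d, -b], [-b, a]] = [[1.2239, -0.3223],
 [-0.3223, 0.1916]].

Step 4 — quadratic form (x̄ - mu_0)^T · S^{-1} · (x̄ - mu_0):
  S^{-1} · (x̄ - mu_0) = (1.7509, -0.9059),
  (x̄ - mu_0)^T · [...] = (0.3333)·(1.7509) + (-4.1667)·(-0.9059) = 4.3583.

Step 5 — scale by n: T² = 6 · 4.3583 = 26.1498.

T² ≈ 26.1498


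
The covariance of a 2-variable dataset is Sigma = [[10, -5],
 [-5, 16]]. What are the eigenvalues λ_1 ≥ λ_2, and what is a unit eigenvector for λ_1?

Step 1 — characteristic polynomial of 2×2 Sigma:
  det(Sigma - λI) = λ² - trace · λ + det = 0.
  trace = 10 + 16 = 26, det = 10·16 - (-5)² = 135.
Step 2 — discriminant:
  Δ = trace² - 4·det = 676 - 540 = 136.
Step 3 — eigenvalues:
  λ = (trace ± √Δ)/2 = (26 ± 11.6619)/2,
  λ_1 = 18.831,  λ_2 = 7.169.

Step 4 — unit eigenvector for λ_1: solve (Sigma - λ_1 I)v = 0. First row:
  (10 - 18.831)·v_x + (-5)·v_y = 0, i.e. (-8.831)·v_x + (-5)·v_y = 0,
  so v ∝ (b, λ_1 - a) = (-5, 8.831); multiply by -1 so the first entry is positive: u = (5, -8.831).
  ||u|| = √((5)² + (-8.831)²) = √(102.9857) ≈ 10.1482,
  v_1 = u/||u|| ≈ (0.4927, -0.8702) (||v_1|| = 1).

λ_1 = 18.831,  λ_2 = 7.169;  v_1 ≈ (0.4927, -0.8702)


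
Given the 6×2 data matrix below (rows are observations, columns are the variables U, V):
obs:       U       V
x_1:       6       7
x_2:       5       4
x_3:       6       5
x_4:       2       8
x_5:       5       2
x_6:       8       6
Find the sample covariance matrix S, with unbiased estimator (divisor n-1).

Step 1 — column means:
  mean(U) = (6 + 5 + 6 + 2 + 5 + 8) / 6 = 32/6 = 5.3333
  mean(V) = (7 + 4 + 5 + 8 + 2 + 6) / 6 = 32/6 = 5.3333

Step 2 — sample covariance S[i,j] = (1/(n-1)) · Σ_k (x_{k,i} - mean_i) · (x_{k,j} - mean_j), with n-1 = 5.
  S[U,U] = ((0.6667)·(0.6667) + (-0.3333)·(-0.3333) + (0.6667)·(0.6667) + (-3.3333)·(-3.3333) + (-0.3333)·(-0.3333) + (2.6667)·(2.6667)) / 5 = 19.3333/5 = 3.8667
  S[U,V] = ((0.6667)·(1.6667) + (-0.3333)·(-1.3333) + (0.6667)·(-0.3333) + (-3.3333)·(2.6667) + (-0.3333)·(-3.3333) + (2.6667)·(0.6667)) / 5 = -4.6667/5 = -0.9333
  S[V,V] = ((1.6667)·(1.6667) + (-1.3333)·(-1.3333) + (-0.3333)·(-0.3333) + (2.6667)·(2.6667) + (-3.3333)·(-3.3333) + (0.6667)·(0.6667)) / 5 = 23.3333/5 = 4.6667

S is symmetric (S[j,i] = S[i,j]). Assembling:

S = [[3.8667, -0.9333],
 [-0.9333, 4.6667]]


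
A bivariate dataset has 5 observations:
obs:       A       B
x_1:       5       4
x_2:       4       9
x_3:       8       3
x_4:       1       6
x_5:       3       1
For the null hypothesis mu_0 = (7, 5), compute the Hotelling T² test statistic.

Step 1 — sample mean vector:
  mean(A) = (5 + 4 + 8 + 1 + 3) / 5 = 21/5 = 4.2
  mean(B) = (4 + 9 + 3 + 6 + 1) / 5 = 23/5 = 4.6
  x̄ = (4.2, 4.6),  deviation x̄ - mu_0 = (4.2, 4.6) - (7, 5) = (-2.8, -0.4).

Step 2 — sample covariance matrix, S[i,j] = (1/(n-1)) · Σ_k (x_{k,i} - mean_i) · (x_{k,j} - mean_j), divisor n-1 = 4:
  S[A,A] = ((0.8)·(0.8) + (-0.2)·(-0.2) + (3.8)·(3.8) + (-3.2)·(-3.2) + (-1.2)·(-1.2)) / 4 = 26.8/4 = 6.7
  S[A,B] = ((0.8)·(-0.6) + (-0.2)·(4.4) + (3.8)·(-1.6) + (-3.2)·(1.4) + (-1.2)·(-3.6)) / 4 = -7.6/4 = -1.9
  S[B,B] = ((-0.6)·(-0.6) + (4.4)·(4.4) + (-1.6)·(-1.6) + (1.4)·(1.4) + (-3.6)·(-3.6)) / 4 = 37.2/4 = 9.3
  S = [[6.7, -1.9],
 [-1.9, 9.3]].

Step 3 — invert S. det(S) = 6.7·9.3 - (-1.9)² = 58.7.
  S^{-1} = (1/det) · [[d, -b], [-b, a]] = [[0.1584, 0.0324],
 [0.0324, 0.1141]].

Step 4 — quadratic form (x̄ - mu_0)^T · S^{-1} · (x̄ - mu_0):
  S^{-1} · (x̄ - mu_0) = (-0.4566, -0.1363),
  (x̄ - mu_0)^T · [...] = (-2.8)·(-0.4566) + (-0.4)·(-0.1363) = 1.3329.

Step 5 — scale by n: T² = 5 · 1.3329 = 6.6644.

T² ≈ 6.6644


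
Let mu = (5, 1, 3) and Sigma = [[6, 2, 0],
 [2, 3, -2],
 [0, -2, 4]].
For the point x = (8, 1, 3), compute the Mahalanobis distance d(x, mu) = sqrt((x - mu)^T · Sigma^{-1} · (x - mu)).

Step 1 — centre the observation: (x - mu) = (3, 0, 0).

Step 2 — invert Sigma (cofactor / det for 3×3, or solve directly):
  Sigma^{-1} = [[0.25, -0.25, -0.125],
 [-0.25, 0.75, 0.375],
 [-0.125, 0.375, 0.4375]].

Step 3 — form the quadratic (x - mu)^T · Sigma^{-1} · (x - mu):
  Sigma^{-1} · (x - mu) = (0.75, -0.75, -0.375).
  (x - mu)^T · [Sigma^{-1} · (x - mu)] = (3)·(0.75) + (0)·(-0.75) + (0)·(-0.375) = 2.25.

Step 4 — take square root: d = √(2.25) ≈ 1.5.

d(x, mu) = √(2.25) ≈ 1.5


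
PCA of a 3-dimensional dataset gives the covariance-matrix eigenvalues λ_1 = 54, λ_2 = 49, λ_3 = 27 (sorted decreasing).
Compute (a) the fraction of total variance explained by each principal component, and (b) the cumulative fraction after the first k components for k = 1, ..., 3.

Step 1 — total variance = trace(Sigma) = Σ λ_i = 54 + 49 + 27 = 130.

Step 2 — fraction explained by component i = λ_i / Σ λ:
  PC1: 54/130 = 0.4154
  PC2: 49/130 = 0.3769
  PC3: 27/130 = 0.2077

Step 3 — cumulative fraction after k components = (λ_1 + ... + λ_k) / Σ λ:
  k = 1: 54/130 = 0.4154
  k = 2: (54 + 49)/130 = 103/130 = 0.7923
  k = 3: (54 + 49 + 27)/130 = 130/130 = 1

Summary (fraction, with percent):

explained: PC1 0.4154 (41.54%), PC2 0.3769 (37.69%), PC3 0.2077 (20.77%);  cumulative: 0.4154, 0.7923, 1


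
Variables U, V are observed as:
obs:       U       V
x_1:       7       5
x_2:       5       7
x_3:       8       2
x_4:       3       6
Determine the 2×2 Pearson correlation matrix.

Step 1 — column means:
  mean(U) = (7 + 5 + 8 + 3) / 4 = 23/4 = 5.75
  mean(V) = (5 + 7 + 2 + 6) / 4 = 20/4 = 5

Step 2 — sample variances and covariances s[i,j] = (1/(n-1)) · Σ_k (x_{k,i} - mean_i) · (x_{k,j} - mean_j), with n-1 = 3:
  s[U,U] = ((1.25)·(1.25) + (-0.75)·(-0.75) + (2.25)·(2.25) + (-2.75)·(-2.75)) / 3 = 14.75/3 = 4.9167
  s[U,V] = ((1.25)·(0) + (-0.75)·(2) + (2.25)·(-3) + (-2.75)·(1)) / 3 = -11/3 = -3.6667
  s[V,V] = ((0)·(0) + (2)·(2) + (-3)·(-3) + (1)·(1)) / 3 = 14/3 = 4.6667
  Sample standard deviations s_i = √(s[i,i]):
  s(U) = √(4.9167) = 2.2174
  s(V) = √(4.6667) = 2.1602

Step 3 — r_{ij} = s_{ij} / (s_i · s_j):
  r[U,U] = 1 (diagonal).
  r[U,V] = -3.6667 / (2.2174 · 2.1602) = -3.6667 / 4.79 = -0.7655
  r[V,V] = 1 (diagonal).

R is symmetric with unit diagonal. Assembling:

R = [[1, -0.7655],
 [-0.7655, 1]]


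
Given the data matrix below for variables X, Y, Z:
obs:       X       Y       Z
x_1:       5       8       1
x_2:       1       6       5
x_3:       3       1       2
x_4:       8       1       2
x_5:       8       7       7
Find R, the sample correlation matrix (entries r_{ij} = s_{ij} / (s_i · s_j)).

Step 1 — column means:
  mean(X) = (5 + 1 + 3 + 8 + 8) / 5 = 25/5 = 5
  mean(Y) = (8 + 6 + 1 + 1 + 7) / 5 = 23/5 = 4.6
  mean(Z) = (1 + 5 + 2 + 2 + 7) / 5 = 17/5 = 3.4

Step 2 — sample variances and covariances s[i,j] = (1/(n-1)) · Σ_k (x_{k,i} - mean_i) · (x_{k,j} - mean_j), with n-1 = 4:
  s[X,X] = ((0)·(0) + (-4)·(-4) + (-2)·(-2) + (3)·(3) + (3)·(3)) / 4 = 38/4 = 9.5
  s[X,Y] = ((0)·(3.4) + (-4)·(1.4) + (-2)·(-3.6) + (3)·(-3.6) + (3)·(2.4)) / 4 = -2/4 = -0.5
  s[X,Z] = ((0)·(-2.4) + (-4)·(1.6) + (-2)·(-1.4) + (3)·(-1.4) + (3)·(3.6)) / 4 = 3/4 = 0.75
  s[Y,Y] = ((3.4)·(3.4) + (1.4)·(1.4) + (-3.6)·(-3.6) + (-3.6)·(-3.6) + (2.4)·(2.4)) / 4 = 45.2/4 = 11.3
  s[Y,Z] = ((3.4)·(-2.4) + (1.4)·(1.6) + (-3.6)·(-1.4) + (-3.6)·(-1.4) + (2.4)·(3.6)) / 4 = 12.8/4 = 3.2
  s[Z,Z] = ((-2.4)·(-2.4) + (1.6)·(1.6) + (-1.4)·(-1.4) + (-1.4)·(-1.4) + (3.6)·(3.6)) / 4 = 25.2/4 = 6.3
  Sample standard deviations s_i = √(s[i,i]):
  s(X) = √(9.5) = 3.0822
  s(Y) = √(11.3) = 3.3615
  s(Z) = √(6.3) = 2.51

Step 3 — r_{ij} = s_{ij} / (s_i · s_j):
  r[X,X] = 1 (diagonal).
  r[X,Y] = -0.5 / (3.0822 · 3.3615) = -0.5 / 10.361 = -0.0483
  r[X,Z] = 0.75 / (3.0822 · 2.51) = 0.75 / 7.7363 = 0.0969
  r[Y,Y] = 1 (diagonal).
  r[Y,Z] = 3.2 / (3.3615 · 2.51) = 3.2 / 8.4374 = 0.3793
  r[Z,Z] = 1 (diagonal).

R is symmetric with unit diagonal. Assembling:

R = [[1, -0.0483, 0.0969],
 [-0.0483, 1, 0.3793],
 [0.0969, 0.3793, 1]]


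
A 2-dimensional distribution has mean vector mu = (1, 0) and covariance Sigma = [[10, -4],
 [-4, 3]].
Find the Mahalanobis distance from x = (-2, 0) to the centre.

Step 1 — centre the observation: (x - mu) = (-3, 0).

Step 2 — invert Sigma. det(Sigma) = 10·3 - (-4)² = 14.
  Sigma^{-1} = (1/det) · [[d, -b], [-b, a]] = [[0.2143, 0.2857],
 [0.2857, 0.7143]].

Step 3 — form the quadratic (x - mu)^T · Sigma^{-1} · (x - mu):
  Sigma^{-1} · (x - mu) = (-0.6429, -0.8571).
  (x - mu)^T · [Sigma^{-1} · (x - mu)] = (-3)·(-0.6429) + (0)·(-0.8571) = 1.9286.

Step 4 — take square root: d = √(1.9286) ≈ 1.3887.

d(x, mu) = √(1.9286) ≈ 1.3887


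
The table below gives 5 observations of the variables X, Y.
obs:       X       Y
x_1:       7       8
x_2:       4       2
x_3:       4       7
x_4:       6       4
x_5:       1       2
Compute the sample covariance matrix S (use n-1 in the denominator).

Step 1 — column means:
  mean(X) = (7 + 4 + 4 + 6 + 1) / 5 = 22/5 = 4.4
  mean(Y) = (8 + 2 + 7 + 4 + 2) / 5 = 23/5 = 4.6

Step 2 — sample covariance S[i,j] = (1/(n-1)) · Σ_k (x_{k,i} - mean_i) · (x_{k,j} - mean_j), with n-1 = 4.
  S[X,X] = ((2.6)·(2.6) + (-0.4)·(-0.4) + (-0.4)·(-0.4) + (1.6)·(1.6) + (-3.4)·(-3.4)) / 4 = 21.2/4 = 5.3
  S[X,Y] = ((2.6)·(3.4) + (-0.4)·(-2.6) + (-0.4)·(2.4) + (1.6)·(-0.6) + (-3.4)·(-2.6)) / 4 = 16.8/4 = 4.2
  S[Y,Y] = ((3.4)·(3.4) + (-2.6)·(-2.6) + (2.4)·(2.4) + (-0.6)·(-0.6) + (-2.6)·(-2.6)) / 4 = 31.2/4 = 7.8

S is symmetric (S[j,i] = S[i,j]). Assembling:

S = [[5.3, 4.2],
 [4.2, 7.8]]


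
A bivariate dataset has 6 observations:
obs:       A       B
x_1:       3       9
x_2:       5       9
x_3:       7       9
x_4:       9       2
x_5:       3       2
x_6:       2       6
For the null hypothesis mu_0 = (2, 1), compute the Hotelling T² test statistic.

Step 1 — sample mean vector:
  mean(A) = (3 + 5 + 7 + 9 + 3 + 2) / 6 = 29/6 = 4.8333
  mean(B) = (9 + 9 + 9 + 2 + 2 + 6) / 6 = 37/6 = 6.1667
  x̄ = (4.8333, 6.1667),  deviation x̄ - mu_0 = (4.8333, 6.1667) - (2, 1) = (2.8333, 5.1667).

Step 2 — sample covariance matrix, S[i,j] = (1/(n-1)) · Σ_k (x_{k,i} - mean_i) · (x_{k,j} - mean_j), divisor n-1 = 5:
  S[A,A] = ((-1.8333)·(-1.8333) + (0.1667)·(0.1667) + (2.1667)·(2.1667) + (4.1667)·(4.1667) + (-1.8333)·(-1.8333) + (-2.8333)·(-2.8333)) / 5 = 36.8333/5 = 7.3667
  S[A,B] = ((-1.8333)·(2.8333) + (0.1667)·(2.8333) + (2.1667)·(2.8333) + (4.1667)·(-4.1667) + (-1.8333)·(-4.1667) + (-2.8333)·(-0.1667)) / 5 = -7.8333/5 = -1.5667
  S[B,B] = ((2.8333)·(2.8333) + (2.8333)·(2.8333) + (2.8333)·(2.8333) + (-4.1667)·(-4.1667) + (-4.1667)·(-4.1667) + (-0.1667)·(-0.1667)) / 5 = 58.8333/5 = 11.7667
  S = [[7.3667, -1.5667],
 [-1.5667, 11.7667]].

Step 3 — invert S. det(S) = 7.3667·11.7667 - (-1.5667)² = 84.2267.
  S^{-1} = (1/det) · [[d, -b], [-b, a]] = [[0.1397, 0.0186],
 [0.0186, 0.0875]].

Step 4 — quadratic form (x̄ - mu_0)^T · S^{-1} · (x̄ - mu_0):
  S^{-1} · (x̄ - mu_0) = (0.4919, 0.5046),
  (x̄ - mu_0)^T · [...] = (2.8333)·(0.4919) + (5.1667)·(0.5046) = 4.0008.

Step 5 — scale by n: T² = 6 · 4.0008 = 24.0051.

T² ≈ 24.0051


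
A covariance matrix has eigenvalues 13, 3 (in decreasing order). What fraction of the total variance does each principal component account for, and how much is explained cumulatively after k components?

Step 1 — total variance = trace(Sigma) = Σ λ_i = 13 + 3 = 16.

Step 2 — fraction explained by component i = λ_i / Σ λ:
  PC1: 13/16 = 0.8125
  PC2: 3/16 = 0.1875

Step 3 — cumulative fraction after k components = (λ_1 + ... + λ_k) / Σ λ:
  k = 1: 13/16 = 0.8125
  k = 2: (13 + 3)/16 = 16/16 = 1

Summary (fraction, with percent):

explained: PC1 0.8125 (81.25%), PC2 0.1875 (18.75%);  cumulative: 0.8125, 1


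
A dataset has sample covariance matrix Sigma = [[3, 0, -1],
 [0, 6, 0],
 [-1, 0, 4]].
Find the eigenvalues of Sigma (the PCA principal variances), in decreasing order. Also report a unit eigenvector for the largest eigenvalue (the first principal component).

Step 1 — characteristic polynomial p(λ) = det(λI - Sigma) = λ³ - tr·λ² + c_1·λ - det, where tr = trace, c_1 = sum of the principal 2×2 minors, det = det(Sigma):
  tr = 3 + 6 + 4 = 13,
  c_1 = (3·6 - (0)²) + (3·4 - (-1)²) + (6·4 - (0)²) = 18 + 11 + 24 = 53,
  det = 3·(6·4 - (0)²) - (0)·((0)·4 - (0)·(-1)) + (-1)·((0)·(0) - 6·(-1)) = 3·(24) - (0)·(0) + (-1)·(6) = 66.
  So p(λ) = λ³ - 13λ² + 53λ - 66.
Step 2 — look for an integer root (rational root theorem: any rational root is an integer divisor of 66). Testing λ = 6:
  p(6) = 216 - 468 + 318 - 66 = 0  ✓
  Dividing out (λ - 6): p(λ) = (λ - 6)(λ² - 7λ + 11).
Step 3 — remaining eigenvalues from the quadratic λ² - 7λ + 11 = 0:
  Δ = 7² - 4·11 = 49 - 44 = 5,  λ = (7 ± √5)/2 = (7 ± 2.2361)/2 ≈ 4.618 or 2.382.
  Sorted: λ_1 = 6,  λ_2 = 4.618,  λ_3 = 2.382  (check: sum = 13 = tr ✓).

Step 4 — unit eigenvector for λ_1 = 6: v spans the null space of (Sigma - λ_1 I), whose rows are
  r_1 = (-3, 0, -1),  r_2 = (0, 0, 0),  r_3 = (-1, 0, -2).
  v is orthogonal to every row, so take v ∝ r_1 × r_3 = ((0)·(-2) - (-1)·(0), (-1)·(-1) - (-3)·(-2), (-3)·(0) - (0)·(-1)) = (0, -5, 0).
  Rescale (divide by 5; multiply by -1 so the first nonzero entry is positive): u = (0, 1, 0).
  ||u|| = √((0)² + (1)² + (0)²) = √(1) = 1,  v_1 = u/||u|| ≈ (0, 1, 0) (||v_1|| = 1).

λ_1 = 6,  λ_2 = 4.618,  λ_3 = 2.382;  v_1 ≈ (0, 1, 0)


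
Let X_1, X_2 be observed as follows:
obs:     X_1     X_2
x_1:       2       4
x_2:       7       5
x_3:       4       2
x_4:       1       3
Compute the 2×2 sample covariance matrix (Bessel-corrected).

Step 1 — column means:
  mean(X_1) = (2 + 7 + 4 + 1) / 4 = 14/4 = 3.5
  mean(X_2) = (4 + 5 + 2 + 3) / 4 = 14/4 = 3.5

Step 2 — sample covariance S[i,j] = (1/(n-1)) · Σ_k (x_{k,i} - mean_i) · (x_{k,j} - mean_j), with n-1 = 3.
  S[X_1,X_1] = ((-1.5)·(-1.5) + (3.5)·(3.5) + (0.5)·(0.5) + (-2.5)·(-2.5)) / 3 = 21/3 = 7
  S[X_1,X_2] = ((-1.5)·(0.5) + (3.5)·(1.5) + (0.5)·(-1.5) + (-2.5)·(-0.5)) / 3 = 5/3 = 1.6667
  S[X_2,X_2] = ((0.5)·(0.5) + (1.5)·(1.5) + (-1.5)·(-1.5) + (-0.5)·(-0.5)) / 3 = 5/3 = 1.6667

S is symmetric (S[j,i] = S[i,j]). Assembling:

S = [[7, 1.6667],
 [1.6667, 1.6667]]


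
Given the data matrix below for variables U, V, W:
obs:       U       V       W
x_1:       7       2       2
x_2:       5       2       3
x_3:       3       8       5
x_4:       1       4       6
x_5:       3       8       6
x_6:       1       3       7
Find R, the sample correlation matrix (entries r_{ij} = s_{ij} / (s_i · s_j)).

Step 1 — column means:
  mean(U) = (7 + 5 + 3 + 1 + 3 + 1) / 6 = 20/6 = 3.3333
  mean(V) = (2 + 2 + 8 + 4 + 8 + 3) / 6 = 27/6 = 4.5
  mean(W) = (2 + 3 + 5 + 6 + 6 + 7) / 6 = 29/6 = 4.8333

Step 2 — sample variances and covariances s[i,j] = (1/(n-1)) · Σ_k (x_{k,i} - mean_i) · (x_{k,j} - mean_j), with n-1 = 5:
  s[U,U] = ((3.6667)·(3.6667) + (1.6667)·(1.6667) + (-0.3333)·(-0.3333) + (-2.3333)·(-2.3333) + (-0.3333)·(-0.3333) + (-2.3333)·(-2.3333)) / 5 = 27.3333/5 = 5.4667
  s[U,V] = ((3.6667)·(-2.5) + (1.6667)·(-2.5) + (-0.3333)·(3.5) + (-2.3333)·(-0.5) + (-0.3333)·(3.5) + (-2.3333)·(-1.5)) / 5 = -11/5 = -2.2
  s[U,W] = ((3.6667)·(-2.8333) + (1.6667)·(-1.8333) + (-0.3333)·(0.1667) + (-2.3333)·(1.1667) + (-0.3333)·(1.1667) + (-2.3333)·(2.1667)) / 5 = -21.6667/5 = -4.3333
  s[V,V] = ((-2.5)·(-2.5) + (-2.5)·(-2.5) + (3.5)·(3.5) + (-0.5)·(-0.5) + (3.5)·(3.5) + (-1.5)·(-1.5)) / 5 = 39.5/5 = 7.9
  s[V,W] = ((-2.5)·(-2.8333) + (-2.5)·(-1.8333) + (3.5)·(0.1667) + (-0.5)·(1.1667) + (3.5)·(1.1667) + (-1.5)·(2.1667)) / 5 = 12.5/5 = 2.5
  s[W,W] = ((-2.8333)·(-2.8333) + (-1.8333)·(-1.8333) + (0.1667)·(0.1667) + (1.1667)·(1.1667) + (1.1667)·(1.1667) + (2.1667)·(2.1667)) / 5 = 18.8333/5 = 3.7667
  Sample standard deviations s_i = √(s[i,i]):
  s(U) = √(5.4667) = 2.3381
  s(V) = √(7.9) = 2.8107
  s(W) = √(3.7667) = 1.9408

Step 3 — r_{ij} = s_{ij} / (s_i · s_j):
  r[U,U] = 1 (diagonal).
  r[U,V] = -2.2 / (2.3381 · 2.8107) = -2.2 / 6.5717 = -0.3348
  r[U,W] = -4.3333 / (2.3381 · 1.9408) = -4.3333 / 4.5377 = -0.955
  r[V,V] = 1 (diagonal).
  r[V,W] = 2.5 / (2.8107 · 1.9408) = 2.5 / 5.455 = 0.4583
  r[W,W] = 1 (diagonal).

R is symmetric with unit diagonal. Assembling:

R = [[1, -0.3348, -0.955],
 [-0.3348, 1, 0.4583],
 [-0.955, 0.4583, 1]]


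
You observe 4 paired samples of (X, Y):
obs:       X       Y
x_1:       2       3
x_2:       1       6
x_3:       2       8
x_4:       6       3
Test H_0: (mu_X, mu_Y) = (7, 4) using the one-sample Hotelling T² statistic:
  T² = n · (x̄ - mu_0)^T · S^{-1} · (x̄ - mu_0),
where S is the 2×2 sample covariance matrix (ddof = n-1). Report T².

Step 1 — sample mean vector:
  mean(X) = (2 + 1 + 2 + 6) / 4 = 11/4 = 2.75
  mean(Y) = (3 + 6 + 8 + 3) / 4 = 20/4 = 5
  x̄ = (2.75, 5),  deviation x̄ - mu_0 = (2.75, 5) - (7, 4) = (-4.25, 1).

Step 2 — sample covariance matrix, S[i,j] = (1/(n-1)) · Σ_k (x_{k,i} - mean_i) · (x_{k,j} - mean_j), divisor n-1 = 3:
  S[X,X] = ((-0.75)·(-0.75) + (-1.75)·(-1.75) + (-0.75)·(-0.75) + (3.25)·(3.25)) / 3 = 14.75/3 = 4.9167
  S[X,Y] = ((-0.75)·(-2) + (-1.75)·(1) + (-0.75)·(3) + (3.25)·(-2)) / 3 = -9/3 = -3
  S[Y,Y] = ((-2)·(-2) + (1)·(1) + (3)·(3) + (-2)·(-2)) / 3 = 18/3 = 6
  S = [[4.9167, -3],
 [-3, 6]].

Step 3 — invert S. det(S) = 4.9167·6 - (-3)² = 20.5.
  S^{-1} = (1/det) · [[d, -b], [-b, a]] = [[0.2927, 0.1463],
 [0.1463, 0.2398]].

Step 4 — quadratic form (x̄ - mu_0)^T · S^{-1} · (x̄ - mu_0):
  S^{-1} · (x̄ - mu_0) = (-1.0976, -0.3821),
  (x̄ - mu_0)^T · [...] = (-4.25)·(-1.0976) + (1)·(-0.3821) = 4.2825.

Step 5 — scale by n: T² = 4 · 4.2825 = 17.1301.

T² ≈ 17.1301


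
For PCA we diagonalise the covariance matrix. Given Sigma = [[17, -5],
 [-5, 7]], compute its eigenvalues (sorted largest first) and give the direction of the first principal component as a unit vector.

Step 1 — characteristic polynomial of 2×2 Sigma:
  det(Sigma - λI) = λ² - trace · λ + det = 0.
  trace = 17 + 7 = 24, det = 17·7 - (-5)² = 94.
Step 2 — discriminant:
  Δ = trace² - 4·det = 576 - 376 = 200.
Step 3 — eigenvalues:
  λ = (trace ± √Δ)/2 = (24 ± 14.1421)/2,
  λ_1 = 19.0711,  λ_2 = 4.9289.

Step 4 — unit eigenvector for λ_1: solve (Sigma - λ_1 I)v = 0. First row:
  (17 - 19.0711)·v_x + (-5)·v_y = 0, i.e. (-2.0711)·v_x + (-5)·v_y = 0,
  so v ∝ (b, λ_1 - a) = (-5, 2.0711); multiply by -1 so the first entry is positive: u = (5, -2.0711).
  ||u|| = √((5)² + (-2.0711)²) = √(29.2893) ≈ 5.412,
  v_1 = u/||u|| ≈ (0.9239, -0.3827) (||v_1|| = 1).

λ_1 = 19.0711,  λ_2 = 4.9289;  v_1 ≈ (0.9239, -0.3827)


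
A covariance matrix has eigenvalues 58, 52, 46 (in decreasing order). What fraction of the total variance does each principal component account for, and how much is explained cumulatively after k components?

Step 1 — total variance = trace(Sigma) = Σ λ_i = 58 + 52 + 46 = 156.

Step 2 — fraction explained by component i = λ_i / Σ λ:
  PC1: 58/156 = 0.3718
  PC2: 52/156 = 0.3333
  PC3: 46/156 = 0.2949

Step 3 — cumulative fraction after k components = (λ_1 + ... + λ_k) / Σ λ:
  k = 1: 58/156 = 0.3718
  k = 2: (58 + 52)/156 = 110/156 = 0.7051
  k = 3: (58 + 52 + 46)/156 = 156/156 = 1

Summary (fraction, with percent):

explained: PC1 0.3718 (37.18%), PC2 0.3333 (33.33%), PC3 0.2949 (29.49%);  cumulative: 0.3718, 0.7051, 1


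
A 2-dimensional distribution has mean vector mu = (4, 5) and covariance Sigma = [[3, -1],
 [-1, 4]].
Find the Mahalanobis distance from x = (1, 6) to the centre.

Step 1 — centre the observation: (x - mu) = (-3, 1).

Step 2 — invert Sigma. det(Sigma) = 3·4 - (-1)² = 11.
  Sigma^{-1} = (1/det) · [[d, -b], [-b, a]] = [[0.3636, 0.0909],
 [0.0909, 0.2727]].

Step 3 — form the quadratic (x - mu)^T · Sigma^{-1} · (x - mu):
  Sigma^{-1} · (x - mu) = (-1, 0).
  (x - mu)^T · [Sigma^{-1} · (x - mu)] = (-3)·(-1) + (1)·(0) = 3.

Step 4 — take square root: d = √(3) ≈ 1.7321.

d(x, mu) = √(3) ≈ 1.7321


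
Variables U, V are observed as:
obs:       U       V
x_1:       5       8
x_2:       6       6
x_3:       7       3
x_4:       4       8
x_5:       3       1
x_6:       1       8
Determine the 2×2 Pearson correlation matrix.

Step 1 — column means:
  mean(U) = (5 + 6 + 7 + 4 + 3 + 1) / 6 = 26/6 = 4.3333
  mean(V) = (8 + 6 + 3 + 8 + 1 + 8) / 6 = 34/6 = 5.6667

Step 2 — sample variances and covariances s[i,j] = (1/(n-1)) · Σ_k (x_{k,i} - mean_i) · (x_{k,j} - mean_j), with n-1 = 5:
  s[U,U] = ((0.6667)·(0.6667) + (1.6667)·(1.6667) + (2.6667)·(2.6667) + (-0.3333)·(-0.3333) + (-1.3333)·(-1.3333) + (-3.3333)·(-3.3333)) / 5 = 23.3333/5 = 4.6667
  s[U,V] = ((0.6667)·(2.3333) + (1.6667)·(0.3333) + (2.6667)·(-2.6667) + (-0.3333)·(2.3333) + (-1.3333)·(-4.6667) + (-3.3333)·(2.3333)) / 5 = -7.3333/5 = -1.4667
  s[V,V] = ((2.3333)·(2.3333) + (0.3333)·(0.3333) + (-2.6667)·(-2.6667) + (2.3333)·(2.3333) + (-4.6667)·(-4.6667) + (2.3333)·(2.3333)) / 5 = 45.3333/5 = 9.0667
  Sample standard deviations s_i = √(s[i,i]):
  s(U) = √(4.6667) = 2.1602
  s(V) = √(9.0667) = 3.0111

Step 3 — r_{ij} = s_{ij} / (s_i · s_j):
  r[U,U] = 1 (diagonal).
  r[U,V] = -1.4667 / (2.1602 · 3.0111) = -1.4667 / 6.5047 = -0.2255
  r[V,V] = 1 (diagonal).

R is symmetric with unit diagonal. Assembling:

R = [[1, -0.2255],
 [-0.2255, 1]]


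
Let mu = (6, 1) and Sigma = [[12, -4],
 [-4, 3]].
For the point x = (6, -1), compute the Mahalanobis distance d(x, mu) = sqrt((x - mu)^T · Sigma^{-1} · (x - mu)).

Step 1 — centre the observation: (x - mu) = (0, -2).

Step 2 — invert Sigma. det(Sigma) = 12·3 - (-4)² = 20.
  Sigma^{-1} = (1/det) · [[d, -b], [-b, a]] = [[0.15, 0.2],
 [0.2, 0.6]].

Step 3 — form the quadratic (x - mu)^T · Sigma^{-1} · (x - mu):
  Sigma^{-1} · (x - mu) = (-0.4, -1.2).
  (x - mu)^T · [Sigma^{-1} · (x - mu)] = (0)·(-0.4) + (-2)·(-1.2) = 2.4.

Step 4 — take square root: d = √(2.4) ≈ 1.5492.

d(x, mu) = √(2.4) ≈ 1.5492


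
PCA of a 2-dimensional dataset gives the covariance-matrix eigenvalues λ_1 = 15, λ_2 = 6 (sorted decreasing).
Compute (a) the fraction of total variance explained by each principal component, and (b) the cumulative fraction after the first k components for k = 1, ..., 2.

Step 1 — total variance = trace(Sigma) = Σ λ_i = 15 + 6 = 21.

Step 2 — fraction explained by component i = λ_i / Σ λ:
  PC1: 15/21 = 0.7143
  PC2: 6/21 = 0.2857

Step 3 — cumulative fraction after k components = (λ_1 + ... + λ_k) / Σ λ:
  k = 1: 15/21 = 0.7143
  k = 2: (15 + 6)/21 = 21/21 = 1

Summary (fraction, with percent):

explained: PC1 0.7143 (71.43%), PC2 0.2857 (28.57%);  cumulative: 0.7143, 1


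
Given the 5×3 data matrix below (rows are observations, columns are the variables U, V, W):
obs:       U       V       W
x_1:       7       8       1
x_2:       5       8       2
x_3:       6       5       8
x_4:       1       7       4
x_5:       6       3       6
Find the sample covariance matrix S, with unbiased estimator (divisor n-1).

Step 1 — column means:
  mean(U) = (7 + 5 + 6 + 1 + 6) / 5 = 25/5 = 5
  mean(V) = (8 + 8 + 5 + 7 + 3) / 5 = 31/5 = 6.2
  mean(W) = (1 + 2 + 8 + 4 + 6) / 5 = 21/5 = 4.2

Step 2 — sample covariance S[i,j] = (1/(n-1)) · Σ_k (x_{k,i} - mean_i) · (x_{k,j} - mean_j), with n-1 = 4.
  S[U,U] = ((2)·(2) + (0)·(0) + (1)·(1) + (-4)·(-4) + (1)·(1)) / 4 = 22/4 = 5.5
  S[U,V] = ((2)·(1.8) + (0)·(1.8) + (1)·(-1.2) + (-4)·(0.8) + (1)·(-3.2)) / 4 = -4/4 = -1
  S[U,W] = ((2)·(-3.2) + (0)·(-2.2) + (1)·(3.8) + (-4)·(-0.2) + (1)·(1.8)) / 4 = 0/4 = 0
  S[V,V] = ((1.8)·(1.8) + (1.8)·(1.8) + (-1.2)·(-1.2) + (0.8)·(0.8) + (-3.2)·(-3.2)) / 4 = 18.8/4 = 4.7
  S[V,W] = ((1.8)·(-3.2) + (1.8)·(-2.2) + (-1.2)·(3.8) + (0.8)·(-0.2) + (-3.2)·(1.8)) / 4 = -20.2/4 = -5.05
  S[W,W] = ((-3.2)·(-3.2) + (-2.2)·(-2.2) + (3.8)·(3.8) + (-0.2)·(-0.2) + (1.8)·(1.8)) / 4 = 32.8/4 = 8.2

S is symmetric (S[j,i] = S[i,j]). Assembling:

S = [[5.5, -1, 0],
 [-1, 4.7, -5.05],
 [0, -5.05, 8.2]]


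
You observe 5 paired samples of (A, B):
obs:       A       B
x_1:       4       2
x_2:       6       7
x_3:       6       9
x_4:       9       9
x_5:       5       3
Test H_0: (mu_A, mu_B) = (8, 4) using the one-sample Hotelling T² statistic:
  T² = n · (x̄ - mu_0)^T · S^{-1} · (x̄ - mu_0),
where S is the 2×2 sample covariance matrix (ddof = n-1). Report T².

Step 1 — sample mean vector:
  mean(A) = (4 + 6 + 6 + 9 + 5) / 5 = 30/5 = 6
  mean(B) = (2 + 7 + 9 + 9 + 3) / 5 = 30/5 = 6
  x̄ = (6, 6),  deviation x̄ - mu_0 = (6, 6) - (8, 4) = (-2, 2).

Step 2 — sample covariance matrix, S[i,j] = (1/(n-1)) · Σ_k (x_{k,i} - mean_i) · (x_{k,j} - mean_j), divisor n-1 = 4:
  S[A,A] = ((-2)·(-2) + (0)·(0) + (0)·(0) + (3)·(3) + (-1)·(-1)) / 4 = 14/4 = 3.5
  S[A,B] = ((-2)·(-4) + (0)·(1) + (0)·(3) + (3)·(3) + (-1)·(-3)) / 4 = 20/4 = 5
  S[B,B] = ((-4)·(-4) + (1)·(1) + (3)·(3) + (3)·(3) + (-3)·(-3)) / 4 = 44/4 = 11
  S = [[3.5, 5],
 [5, 11]].

Step 3 — invert S. det(S) = 3.5·11 - (5)² = 13.5.
  S^{-1} = (1/det) · [[d, -b], [-b, a]] = [[0.8148, -0.3704],
 [-0.3704, 0.2593]].

Step 4 — quadratic form (x̄ - mu_0)^T · S^{-1} · (x̄ - mu_0):
  S^{-1} · (x̄ - mu_0) = (-2.3704, 1.2593),
  (x̄ - mu_0)^T · [...] = (-2)·(-2.3704) + (2)·(1.2593) = 7.2593.

Step 5 — scale by n: T² = 5 · 7.2593 = 36.2963.

T² ≈ 36.2963


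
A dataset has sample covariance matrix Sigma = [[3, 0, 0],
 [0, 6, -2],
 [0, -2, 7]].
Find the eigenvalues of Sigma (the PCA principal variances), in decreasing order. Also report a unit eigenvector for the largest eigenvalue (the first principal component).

Step 1 — characteristic polynomial p(λ) = det(λI - Sigma) = λ³ - tr·λ² + c_1·λ - det, where tr = trace, c_1 = sum of the principal 2×2 minors, det = det(Sigma):
  tr = 3 + 6 + 7 = 16,
  c_1 = (3·6 - (0)²) + (3·7 - (0)²) + (6·7 - (-2)²) = 18 + 21 + 38 = 77,
  det = 3·(6·7 - (-2)²) - (0)·((0)·7 - (-2)·(0)) + (0)·((0)·(-2) - 6·(0)) = 3·(38) - (0)·(0) + (0)·(0) = 114.
  So p(λ) = λ³ - 16λ² + 77λ - 114.
Step 2 — look for an integer root (rational root theorem: any rational root is an integer divisor of 114). Testing λ = 3:
  p(3) = 27 - 144 + 231 - 114 = 0  ✓
  Dividing out (λ - 3): p(λ) = (λ - 3)(λ² - 13λ + 38).
Step 3 — remaining eigenvalues from the quadratic λ² - 13λ + 38 = 0:
  Δ = 13² - 4·38 = 169 - 152 = 17,  λ = (13 ± √17)/2 = (13 ± 4.1231)/2 ≈ 8.5616 or 4.4384.
  Sorted: λ_1 = 8.5616,  λ_2 = 4.4384,  λ_3 = 3  (check: sum = 16 = tr ✓).

Step 4 — unit eigenvector for λ_1 ≈ 8.5616: v spans the null space of (Sigma - λ_1 I), whose rows are
  r_1 = (-5.5616, 0, 0),  r_2 = (0, -2.5616, -2),  r_3 = (0, -2, -1.5616).
  v is orthogonal to every row, so take v ∝ r_1 × r_2 = ((0)·(-2) - (0)·(-2.5616), (0)·(0) - (-5.5616)·(-2), (-5.5616)·(-2.5616) - (0)·(0)) ≈ (0, -11.1231, 14.2462).
  Rescale (multiply by -1 so the first nonzero entry is positive): u = (0, 11.1231, -14.2462).
  ||u|| = √((0)² + (11.1231)² + (-14.2462)²) = √(326.678) ≈ 18.0742,  v_1 = u/||u|| ≈ (0, 0.6154, -0.7882) (||v_1|| = 1).

λ_1 = 8.5616,  λ_2 = 4.4384,  λ_3 = 3;  v_1 ≈ (0, 0.6154, -0.7882)


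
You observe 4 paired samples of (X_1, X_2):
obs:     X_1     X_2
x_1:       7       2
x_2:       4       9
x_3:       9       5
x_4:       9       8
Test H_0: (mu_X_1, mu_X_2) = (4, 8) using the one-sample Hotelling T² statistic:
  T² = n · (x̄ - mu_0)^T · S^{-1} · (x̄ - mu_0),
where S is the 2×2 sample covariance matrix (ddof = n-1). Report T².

Step 1 — sample mean vector:
  mean(X_1) = (7 + 4 + 9 + 9) / 4 = 29/4 = 7.25
  mean(X_2) = (2 + 9 + 5 + 8) / 4 = 24/4 = 6
  x̄ = (7.25, 6),  deviation x̄ - mu_0 = (7.25, 6) - (4, 8) = (3.25, -2).

Step 2 — sample covariance matrix, S[i,j] = (1/(n-1)) · Σ_k (x_{k,i} - mean_i) · (x_{k,j} - mean_j), divisor n-1 = 3:
  S[X_1,X_1] = ((-0.25)·(-0.25) + (-3.25)·(-3.25) + (1.75)·(1.75) + (1.75)·(1.75)) / 3 = 16.75/3 = 5.5833
  S[X_1,X_2] = ((-0.25)·(-4) + (-3.25)·(3) + (1.75)·(-1) + (1.75)·(2)) / 3 = -7/3 = -2.3333
  S[X_2,X_2] = ((-4)·(-4) + (3)·(3) + (-1)·(-1) + (2)·(2)) / 3 = 30/3 = 10
  S = [[5.5833, -2.3333],
 [-2.3333, 10]].

Step 3 — invert S. det(S) = 5.5833·10 - (-2.3333)² = 50.3889.
  S^{-1} = (1/det) · [[d, -b], [-b, a]] = [[0.1985, 0.0463],
 [0.0463, 0.1108]].

Step 4 — quadratic form (x̄ - mu_0)^T · S^{-1} · (x̄ - mu_0):
  S^{-1} · (x̄ - mu_0) = (0.5524, -0.0711),
  (x̄ - mu_0)^T · [...] = (3.25)·(0.5524) + (-2)·(-0.0711) = 1.9374.

Step 5 — scale by n: T² = 4 · 1.9374 = 7.7497.

T² ≈ 7.7497


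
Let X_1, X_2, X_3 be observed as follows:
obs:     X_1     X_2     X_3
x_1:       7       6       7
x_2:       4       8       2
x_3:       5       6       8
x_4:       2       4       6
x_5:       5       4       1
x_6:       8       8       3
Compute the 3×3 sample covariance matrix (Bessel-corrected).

Step 1 — column means:
  mean(X_1) = (7 + 4 + 5 + 2 + 5 + 8) / 6 = 31/6 = 5.1667
  mean(X_2) = (6 + 8 + 6 + 4 + 4 + 8) / 6 = 36/6 = 6
  mean(X_3) = (7 + 2 + 8 + 6 + 1 + 3) / 6 = 27/6 = 4.5

Step 2 — sample covariance S[i,j] = (1/(n-1)) · Σ_k (x_{k,i} - mean_i) · (x_{k,j} - mean_j), with n-1 = 5.
  S[X_1,X_1] = ((1.8333)·(1.8333) + (-1.1667)·(-1.1667) + (-0.1667)·(-0.1667) + (-3.1667)·(-3.1667) + (-0.1667)·(-0.1667) + (2.8333)·(2.8333)) / 5 = 22.8333/5 = 4.5667
  S[X_1,X_2] = ((1.8333)·(0) + (-1.1667)·(2) + (-0.1667)·(0) + (-3.1667)·(-2) + (-0.1667)·(-2) + (2.8333)·(2)) / 5 = 10/5 = 2
  S[X_1,X_3] = ((1.8333)·(2.5) + (-1.1667)·(-2.5) + (-0.1667)·(3.5) + (-3.1667)·(1.5) + (-0.1667)·(-3.5) + (2.8333)·(-1.5)) / 5 = -1.5/5 = -0.3
  S[X_2,X_2] = ((0)·(0) + (2)·(2) + (0)·(0) + (-2)·(-2) + (-2)·(-2) + (2)·(2)) / 5 = 16/5 = 3.2
  S[X_2,X_3] = ((0)·(2.5) + (2)·(-2.5) + (0)·(3.5) + (-2)·(1.5) + (-2)·(-3.5) + (2)·(-1.5)) / 5 = -4/5 = -0.8
  S[X_3,X_3] = ((2.5)·(2.5) + (-2.5)·(-2.5) + (3.5)·(3.5) + (1.5)·(1.5) + (-3.5)·(-3.5) + (-1.5)·(-1.5)) / 5 = 41.5/5 = 8.3

S is symmetric (S[j,i] = S[i,j]). Assembling:

S = [[4.5667, 2, -0.3],
 [2, 3.2, -0.8],
 [-0.3, -0.8, 8.3]]


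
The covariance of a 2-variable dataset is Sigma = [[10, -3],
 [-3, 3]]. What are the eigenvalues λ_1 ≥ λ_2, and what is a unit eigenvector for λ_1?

Step 1 — characteristic polynomial of 2×2 Sigma:
  det(Sigma - λI) = λ² - trace · λ + det = 0.
  trace = 10 + 3 = 13, det = 10·3 - (-3)² = 21.
Step 2 — discriminant:
  Δ = trace² - 4·det = 169 - 84 = 85.
Step 3 — eigenvalues:
  λ = (trace ± √Δ)/2 = (13 ± 9.2195)/2,
  λ_1 = 11.1098,  λ_2 = 1.8902.

Step 4 — unit eigenvector for λ_1: solve (Sigma - λ_1 I)v = 0. First row:
  (10 - 11.1098)·v_x + (-3)·v_y = 0, i.e. (-1.1098)·v_x + (-3)·v_y = 0,
  so v ∝ (b, λ_1 - a) = (-3, 1.1098); multiply by -1 so the first entry is positive: u = (3, -1.1098).
  ||u|| = √((3)² + (-1.1098)²) = √(10.2316) ≈ 3.1987,
  v_1 = u/||u|| ≈ (0.9379, -0.3469) (||v_1|| = 1).

λ_1 = 11.1098,  λ_2 = 1.8902;  v_1 ≈ (0.9379, -0.3469)


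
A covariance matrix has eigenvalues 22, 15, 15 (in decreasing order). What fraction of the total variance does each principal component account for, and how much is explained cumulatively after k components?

Step 1 — total variance = trace(Sigma) = Σ λ_i = 22 + 15 + 15 = 52.

Step 2 — fraction explained by component i = λ_i / Σ λ:
  PC1: 22/52 = 0.4231
  PC2: 15/52 = 0.2885
  PC3: 15/52 = 0.2885

Step 3 — cumulative fraction after k components = (λ_1 + ... + λ_k) / Σ λ:
  k = 1: 22/52 = 0.4231
  k = 2: (22 + 15)/52 = 37/52 = 0.7115
  k = 3: (22 + 15 + 15)/52 = 52/52 = 1

Summary (fraction, with percent):

explained: PC1 0.4231 (42.31%), PC2 0.2885 (28.85%), PC3 0.2885 (28.85%);  cumulative: 0.4231, 0.7115, 1


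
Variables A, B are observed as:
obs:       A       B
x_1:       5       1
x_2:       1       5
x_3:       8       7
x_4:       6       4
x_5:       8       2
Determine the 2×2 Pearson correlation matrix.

Step 1 — column means:
  mean(A) = (5 + 1 + 8 + 6 + 8) / 5 = 28/5 = 5.6
  mean(B) = (1 + 5 + 7 + 4 + 2) / 5 = 19/5 = 3.8

Step 2 — sample variances and covariances s[i,j] = (1/(n-1)) · Σ_k (x_{k,i} - mean_i) · (x_{k,j} - mean_j), with n-1 = 4:
  s[A,A] = ((-0.6)·(-0.6) + (-4.6)·(-4.6) + (2.4)·(2.4) + (0.4)·(0.4) + (2.4)·(2.4)) / 4 = 33.2/4 = 8.3
  s[A,B] = ((-0.6)·(-2.8) + (-4.6)·(1.2) + (2.4)·(3.2) + (0.4)·(0.2) + (2.4)·(-1.8)) / 4 = -0.4/4 = -0.1
  s[B,B] = ((-2.8)·(-2.8) + (1.2)·(1.2) + (3.2)·(3.2) + (0.2)·(0.2) + (-1.8)·(-1.8)) / 4 = 22.8/4 = 5.7
  Sample standard deviations s_i = √(s[i,i]):
  s(A) = √(8.3) = 2.881
  s(B) = √(5.7) = 2.3875

Step 3 — r_{ij} = s_{ij} / (s_i · s_j):
  r[A,A] = 1 (diagonal).
  r[A,B] = -0.1 / (2.881 · 2.3875) = -0.1 / 6.8782 = -0.0145
  r[B,B] = 1 (diagonal).

R is symmetric with unit diagonal. Assembling:

R = [[1, -0.0145],
 [-0.0145, 1]]


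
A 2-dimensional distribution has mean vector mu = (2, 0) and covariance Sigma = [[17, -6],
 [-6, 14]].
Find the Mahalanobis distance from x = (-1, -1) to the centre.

Step 1 — centre the observation: (x - mu) = (-3, -1).

Step 2 — invert Sigma. det(Sigma) = 17·14 - (-6)² = 202.
  Sigma^{-1} = (1/det) · [[d, -b], [-b, a]] = [[0.0693, 0.0297],
 [0.0297, 0.0842]].

Step 3 — form the quadratic (x - mu)^T · Sigma^{-1} · (x - mu):
  Sigma^{-1} · (x - mu) = (-0.2376, -0.1733).
  (x - mu)^T · [Sigma^{-1} · (x - mu)] = (-3)·(-0.2376) + (-1)·(-0.1733) = 0.8861.

Step 4 — take square root: d = √(0.8861) ≈ 0.9413.

d(x, mu) = √(0.8861) ≈ 0.9413
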